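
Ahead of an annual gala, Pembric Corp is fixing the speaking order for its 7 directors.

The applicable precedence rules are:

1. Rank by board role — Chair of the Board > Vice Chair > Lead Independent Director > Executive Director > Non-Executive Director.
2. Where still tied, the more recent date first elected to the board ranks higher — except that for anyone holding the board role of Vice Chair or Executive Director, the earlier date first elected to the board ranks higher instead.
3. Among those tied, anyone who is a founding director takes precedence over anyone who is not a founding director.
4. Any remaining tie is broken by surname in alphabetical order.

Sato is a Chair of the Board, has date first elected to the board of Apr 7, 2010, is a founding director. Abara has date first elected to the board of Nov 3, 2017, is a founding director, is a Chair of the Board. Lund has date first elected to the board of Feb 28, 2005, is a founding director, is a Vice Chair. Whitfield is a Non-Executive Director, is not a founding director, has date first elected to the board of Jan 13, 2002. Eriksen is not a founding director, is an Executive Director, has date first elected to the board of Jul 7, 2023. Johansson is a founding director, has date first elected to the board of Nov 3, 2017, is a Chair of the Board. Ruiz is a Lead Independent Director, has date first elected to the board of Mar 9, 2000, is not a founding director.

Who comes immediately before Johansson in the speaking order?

By board role: Abara, Johansson and Sato (Chair of the Board); then Lund (Vice Chair); then Ruiz (Lead Independent Director); then Eriksen (Executive Director); then Whitfield (Non-Executive Director).
Among Abara, Johansson and Sato, by date first elected to the board (later first): Abara and Johansson (Nov 3, 2017) before Sato (Apr 7, 2010).
Abara and Johansson are each a founding director, so the next rule applies.
Among Abara and Johansson, alphabetically by surname: Abara before Johansson.
Order: Abara, Johansson, Sato, Lund, Ruiz, Eriksen, Whitfield.

Abara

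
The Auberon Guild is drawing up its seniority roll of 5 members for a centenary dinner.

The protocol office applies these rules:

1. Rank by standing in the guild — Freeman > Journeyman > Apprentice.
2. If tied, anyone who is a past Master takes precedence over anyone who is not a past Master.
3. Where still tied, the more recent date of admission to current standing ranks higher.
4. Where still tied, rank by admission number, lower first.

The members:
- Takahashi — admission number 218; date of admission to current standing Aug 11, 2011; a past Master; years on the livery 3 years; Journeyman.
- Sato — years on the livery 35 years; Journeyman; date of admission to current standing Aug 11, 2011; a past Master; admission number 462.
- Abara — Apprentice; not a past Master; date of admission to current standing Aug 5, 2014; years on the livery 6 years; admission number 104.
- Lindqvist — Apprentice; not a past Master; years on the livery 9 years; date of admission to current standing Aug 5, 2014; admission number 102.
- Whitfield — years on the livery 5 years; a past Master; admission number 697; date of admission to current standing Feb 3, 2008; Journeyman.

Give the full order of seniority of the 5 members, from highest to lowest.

By standing in the guild: Takahashi, Sato and Whitfield (Journeyman); then Lindqvist and Abara (Apprentice).
Takahashi, Sato and Whitfield are each a past Master, so the next rule applies.
Among Takahashi, Sato and Whitfield, by date of admission to current standing (later first): Takahashi and Sato (Aug 11, 2011) before Whitfield (Feb 3, 2008).
Among Takahashi and Sato, by admission number (lower first): Takahashi (218) before Sato (462).
Lindqvist and Abara are each not a past Master, so the next rule applies.
Lindqvist and Abara both have date of admission to current standing Aug 5, 2014, so the next rule applies.
Among Lindqvist and Abara, by admission number (lower first): Lindqvist (102) before Abara (104).
Full order: Takahashi, Sato, Whitfield, Lindqvist, Abara.

Takahashi, Sato, Whitfield, Lindqvist, Abara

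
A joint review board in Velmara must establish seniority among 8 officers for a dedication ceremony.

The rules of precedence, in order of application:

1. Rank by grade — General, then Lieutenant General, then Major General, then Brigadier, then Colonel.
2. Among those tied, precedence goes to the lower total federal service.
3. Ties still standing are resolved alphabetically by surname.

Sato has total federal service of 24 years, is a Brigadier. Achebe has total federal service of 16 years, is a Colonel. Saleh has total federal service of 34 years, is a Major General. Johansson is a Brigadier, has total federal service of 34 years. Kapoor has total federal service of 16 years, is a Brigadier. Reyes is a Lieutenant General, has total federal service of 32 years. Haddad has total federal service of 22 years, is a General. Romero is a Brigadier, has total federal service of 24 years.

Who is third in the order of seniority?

By grade: Haddad (General); then Reyes (Lieutenant General); then Saleh (Major General); then Kapoor, Romero, Sato and Johansson (Brigadier); then Achebe (Colonel).
Among Kapoor, Romero, Sato and Johansson, by total federal service (lower first): Kapoor (16 years) before Romero and Sato (24 years) before Johansson (34 years).
Among Romero and Sato, alphabetically by surname: Romero before Sato.
Order: Haddad, Reyes, Saleh, Kapoor, Romero, Sato, Johansson, Achebe.

Saleh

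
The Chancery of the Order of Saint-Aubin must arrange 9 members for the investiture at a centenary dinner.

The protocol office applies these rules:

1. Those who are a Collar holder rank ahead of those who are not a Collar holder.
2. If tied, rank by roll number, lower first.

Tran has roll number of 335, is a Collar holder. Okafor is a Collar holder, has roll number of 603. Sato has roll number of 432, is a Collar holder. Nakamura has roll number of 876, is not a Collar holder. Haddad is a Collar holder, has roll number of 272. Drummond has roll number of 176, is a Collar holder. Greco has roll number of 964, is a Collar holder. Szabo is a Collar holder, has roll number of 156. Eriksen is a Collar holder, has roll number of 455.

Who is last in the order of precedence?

Nakamura

By the first rule: Szabo, Drummond, Haddad, Tran, Sato, Eriksen, Okafor and Greco (each a Collar holder); then Nakamura (not a Collar holder).
Among Szabo, Drummond, Haddad, Tran, Sato, Eriksen, Okafor and Greco, by roll number (lower first): Szabo (156) before Drummond (176) before Haddad (272) before Tran (335) before Sato (432) before Eriksen (455) before Okafor (603) before Greco (964).
Order: Szabo, Drummond, Haddad, Tran, Sato, Eriksen, Okafor, Greco, Nakamura.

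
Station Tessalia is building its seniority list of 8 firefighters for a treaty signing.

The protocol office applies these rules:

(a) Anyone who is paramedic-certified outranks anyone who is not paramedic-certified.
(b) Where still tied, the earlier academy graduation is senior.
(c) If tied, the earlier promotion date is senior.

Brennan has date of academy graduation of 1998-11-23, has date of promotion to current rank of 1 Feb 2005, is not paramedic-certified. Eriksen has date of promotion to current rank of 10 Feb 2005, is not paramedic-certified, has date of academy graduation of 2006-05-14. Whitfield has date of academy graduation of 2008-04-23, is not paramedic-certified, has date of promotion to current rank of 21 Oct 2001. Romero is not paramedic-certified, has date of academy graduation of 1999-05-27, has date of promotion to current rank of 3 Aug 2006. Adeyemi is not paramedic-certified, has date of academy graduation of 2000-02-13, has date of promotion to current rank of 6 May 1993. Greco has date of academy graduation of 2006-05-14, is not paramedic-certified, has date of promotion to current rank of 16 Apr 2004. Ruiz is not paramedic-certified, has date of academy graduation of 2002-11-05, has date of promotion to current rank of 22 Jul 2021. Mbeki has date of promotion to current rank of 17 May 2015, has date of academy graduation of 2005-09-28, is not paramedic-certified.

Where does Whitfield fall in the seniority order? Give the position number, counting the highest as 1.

8

By the first rule: Brennan, Romero, Adeyemi, Ruiz, Mbeki, Greco, Eriksen and Whitfield (each not paramedic-certified).
Among Brennan, Romero, Adeyemi, Ruiz, Mbeki, Greco, Eriksen and Whitfield, by date of academy graduation (earlier first): Brennan (1998-11-23) before Romero (1999-05-27) before Adeyemi (2000-02-13) before Ruiz (2002-11-05) before Mbeki (2005-09-28) before Greco and Eriksen (2006-05-14) before Whitfield (2008-04-23).
Among Greco and Eriksen, by date of promotion to current rank (earlier first): Greco (16 Apr 2004) before Eriksen (10 Feb 2005).
Order: Brennan, Romero, Adeyemi, Ruiz, Mbeki, Greco, Eriksen, Whitfield. So position 8.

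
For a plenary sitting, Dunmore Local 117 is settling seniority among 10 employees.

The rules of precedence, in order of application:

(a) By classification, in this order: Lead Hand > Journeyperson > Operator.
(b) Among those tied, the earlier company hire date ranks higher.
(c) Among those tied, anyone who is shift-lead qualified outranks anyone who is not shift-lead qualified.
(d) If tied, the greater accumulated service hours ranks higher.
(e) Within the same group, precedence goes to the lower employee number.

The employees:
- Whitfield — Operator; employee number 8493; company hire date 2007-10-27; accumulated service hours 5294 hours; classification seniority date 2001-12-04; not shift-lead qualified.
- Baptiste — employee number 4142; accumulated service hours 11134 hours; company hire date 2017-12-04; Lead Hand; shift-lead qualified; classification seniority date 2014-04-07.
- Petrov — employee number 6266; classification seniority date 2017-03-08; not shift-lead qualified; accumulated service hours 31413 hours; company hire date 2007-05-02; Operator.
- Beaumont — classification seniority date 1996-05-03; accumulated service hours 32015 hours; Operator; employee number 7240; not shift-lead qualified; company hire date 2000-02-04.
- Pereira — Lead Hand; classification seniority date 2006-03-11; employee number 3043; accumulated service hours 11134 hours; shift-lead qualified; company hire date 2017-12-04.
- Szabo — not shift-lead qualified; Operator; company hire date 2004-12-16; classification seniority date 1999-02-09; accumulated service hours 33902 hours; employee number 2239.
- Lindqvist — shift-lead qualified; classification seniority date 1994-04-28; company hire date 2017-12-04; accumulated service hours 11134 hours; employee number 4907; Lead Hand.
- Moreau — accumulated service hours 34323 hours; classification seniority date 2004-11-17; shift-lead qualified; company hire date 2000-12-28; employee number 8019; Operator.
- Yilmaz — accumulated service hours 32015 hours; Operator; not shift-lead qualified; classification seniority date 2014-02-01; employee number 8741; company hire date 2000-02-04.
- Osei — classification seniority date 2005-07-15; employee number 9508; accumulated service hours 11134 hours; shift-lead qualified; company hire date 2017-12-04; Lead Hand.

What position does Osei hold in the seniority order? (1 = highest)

By classification: Pereira, Baptiste, Lindqvist and Osei (Lead Hand); then Beaumont, Yilmaz, Moreau, Szabo, Petrov and Whitfield (Operator).
Pereira, Baptiste, Lindqvist and Osei all have company hire date 2017-12-04, so the next rule applies.
Pereira, Baptiste, Lindqvist and Osei are each shift-lead qualified, so the next rule applies.
Pereira, Baptiste, Lindqvist and Osei all have accumulated service hours 11134 hours, so the next rule applies.
Among Pereira, Baptiste, Lindqvist and Osei, by employee number (lower first): Pereira (3043) before Baptiste (4142) before Lindqvist (4907) before Osei (9508).
Among Beaumont, Yilmaz, Moreau, Szabo, Petrov and Whitfield, by company hire date (earlier first): Beaumont and Yilmaz (2000-02-04) before Moreau (2000-12-28) before Szabo (2004-12-16) before Petrov (2007-05-02) before Whitfield (2007-10-27).
Beaumont and Yilmaz are each not shift-lead qualified, so the next rule applies.
Beaumont and Yilmaz both have accumulated service hours 32015 hours, so the next rule applies.
Among Beaumont and Yilmaz, by employee number (lower first): Beaumont (7240) before Yilmaz (8741).
Order: Pereira, Baptiste, Lindqvist, Osei, Beaumont, Yilmaz, Moreau, Szabo, Petrov, Whitfield. So position 4.

4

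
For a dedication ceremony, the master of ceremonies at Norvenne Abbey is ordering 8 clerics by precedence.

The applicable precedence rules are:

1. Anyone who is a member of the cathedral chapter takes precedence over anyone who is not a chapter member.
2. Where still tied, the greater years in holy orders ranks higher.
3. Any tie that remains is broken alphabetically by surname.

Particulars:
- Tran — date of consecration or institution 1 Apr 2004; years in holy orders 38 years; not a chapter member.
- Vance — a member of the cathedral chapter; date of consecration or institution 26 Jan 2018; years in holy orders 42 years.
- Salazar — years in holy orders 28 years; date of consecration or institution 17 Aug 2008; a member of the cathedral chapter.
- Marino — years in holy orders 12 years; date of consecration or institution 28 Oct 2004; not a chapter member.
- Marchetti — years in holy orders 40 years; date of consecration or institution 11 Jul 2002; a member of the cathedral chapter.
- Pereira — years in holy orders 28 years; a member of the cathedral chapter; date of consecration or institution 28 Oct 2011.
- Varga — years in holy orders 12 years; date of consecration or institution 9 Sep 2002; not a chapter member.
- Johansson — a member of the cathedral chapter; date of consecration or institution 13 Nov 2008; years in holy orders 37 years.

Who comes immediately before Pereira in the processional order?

By the first rule: Vance, Marchetti, Johansson, Pereira and Salazar (each a member of the cathedral chapter); then Tran, Marino and Varga (each not a chapter member).
Among Vance, Marchetti, Johansson, Pereira and Salazar, by years in holy orders (higher first): Vance (42 years) before Marchetti (40 years) before Johansson (37 years) before Pereira and Salazar (28 years).
Among Pereira and Salazar, alphabetically by surname: Pereira before Salazar.
Among Tran, Marino and Varga, by years in holy orders (higher first): Tran (38 years) before Marino and Varga (12 years).
Among Marino and Varga, alphabetically by surname: Marino before Varga.
Order: Vance, Marchetti, Johansson, Pereira, Salazar, Tran, Marino, Varga.

Johansson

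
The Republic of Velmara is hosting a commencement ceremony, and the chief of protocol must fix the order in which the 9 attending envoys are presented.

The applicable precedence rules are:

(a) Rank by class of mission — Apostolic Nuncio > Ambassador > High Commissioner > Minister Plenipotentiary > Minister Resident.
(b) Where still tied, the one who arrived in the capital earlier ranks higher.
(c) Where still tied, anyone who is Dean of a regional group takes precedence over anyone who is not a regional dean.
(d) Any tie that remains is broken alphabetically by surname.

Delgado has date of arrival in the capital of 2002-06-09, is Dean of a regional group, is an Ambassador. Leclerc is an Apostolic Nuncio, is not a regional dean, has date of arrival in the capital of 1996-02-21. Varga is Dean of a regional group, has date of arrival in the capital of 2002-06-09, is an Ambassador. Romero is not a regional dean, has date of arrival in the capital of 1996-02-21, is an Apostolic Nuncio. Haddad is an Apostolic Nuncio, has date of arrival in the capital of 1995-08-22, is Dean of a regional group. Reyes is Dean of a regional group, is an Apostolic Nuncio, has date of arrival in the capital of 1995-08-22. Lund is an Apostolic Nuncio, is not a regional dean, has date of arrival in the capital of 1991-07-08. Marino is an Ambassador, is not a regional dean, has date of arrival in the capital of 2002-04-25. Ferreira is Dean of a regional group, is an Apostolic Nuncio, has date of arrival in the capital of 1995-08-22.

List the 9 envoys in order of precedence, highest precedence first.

Lund, Ferreira, Haddad, Reyes, Leclerc, Romero, Marino, Delgado, Varga

By class of mission: Lund, Ferreira, Haddad, Reyes, Leclerc and Romero (Apostolic Nuncio); then Marino, Delgado and Varga (Ambassador).
Among Lund, Ferreira, Haddad, Reyes, Leclerc and Romero, by date of arrival in the capital (earlier first): Lund (1991-07-08) before Ferreira, Haddad and Reyes (1995-08-22) before Leclerc and Romero (1996-02-21).
Ferreira, Haddad and Reyes are each Dean of a regional group, so the next rule applies.
Among Ferreira, Haddad and Reyes, alphabetically by surname: Ferreira before Haddad before Reyes.
Leclerc and Romero are each not a regional dean, so the next rule applies.
Among Leclerc and Romero, alphabetically by surname: Leclerc before Romero.
Among Marino, Delgado and Varga, by date of arrival in the capital (earlier first): Marino (2002-04-25) before Delgado and Varga (2002-06-09).
Delgado and Varga are each Dean of a regional group, so the next rule applies.
Among Delgado and Varga, alphabetically by surname: Delgado before Varga.
Full order: Lund, Ferreira, Haddad, Reyes, Leclerc, Romero, Marino, Delgado, Varga.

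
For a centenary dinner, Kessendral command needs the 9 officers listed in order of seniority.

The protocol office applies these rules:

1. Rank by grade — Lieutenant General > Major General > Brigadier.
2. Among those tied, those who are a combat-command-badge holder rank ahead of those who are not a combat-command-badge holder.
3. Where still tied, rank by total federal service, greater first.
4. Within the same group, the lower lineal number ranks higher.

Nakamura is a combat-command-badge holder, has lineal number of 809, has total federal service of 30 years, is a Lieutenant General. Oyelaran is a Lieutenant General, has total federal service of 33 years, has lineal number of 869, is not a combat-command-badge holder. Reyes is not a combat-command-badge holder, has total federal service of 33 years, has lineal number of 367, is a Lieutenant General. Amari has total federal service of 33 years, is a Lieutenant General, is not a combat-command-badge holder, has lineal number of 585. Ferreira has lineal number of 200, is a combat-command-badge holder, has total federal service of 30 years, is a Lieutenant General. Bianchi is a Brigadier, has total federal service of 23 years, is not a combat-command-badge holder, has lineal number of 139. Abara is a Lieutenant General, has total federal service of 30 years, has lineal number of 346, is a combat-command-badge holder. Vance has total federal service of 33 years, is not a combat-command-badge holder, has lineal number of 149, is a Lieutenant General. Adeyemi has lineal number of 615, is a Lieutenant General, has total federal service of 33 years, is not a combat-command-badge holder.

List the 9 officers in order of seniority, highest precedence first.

Ferreira, Abara, Nakamura, Vance, Reyes, Amari, Adeyemi, Oyelaran, Bianchi

By grade: Ferreira, Abara, Nakamura, Vance, Reyes, Amari, Adeyemi and Oyelaran (Lieutenant General); then Bianchi (Brigadier).
Among Ferreira, Abara, Nakamura, Vance, Reyes, Amari, Adeyemi and Oyelaran, a combat-command-badge holder before not a combat-command-badge holder: Ferreira, Abara and Nakamura (a combat-command-badge holder) before Vance, Reyes, Amari, Adeyemi and Oyelaran (not a combat-command-badge holder).
Ferreira, Abara and Nakamura all have total federal service 30 years, so the next rule applies.
Among Ferreira, Abara and Nakamura, by lineal number (lower first): Ferreira (200) before Abara (346) before Nakamura (809).
Vance, Reyes, Amari, Adeyemi and Oyelaran all have total federal service 33 years, so the next rule applies.
Among Vance, Reyes, Amari, Adeyemi and Oyelaran, by lineal number (lower first): Vance (149) before Reyes (367) before Amari (585) before Adeyemi (615) before Oyelaran (869).
Full order: Ferreira, Abara, Nakamura, Vance, Reyes, Amari, Adeyemi, Oyelaran, Bianchi.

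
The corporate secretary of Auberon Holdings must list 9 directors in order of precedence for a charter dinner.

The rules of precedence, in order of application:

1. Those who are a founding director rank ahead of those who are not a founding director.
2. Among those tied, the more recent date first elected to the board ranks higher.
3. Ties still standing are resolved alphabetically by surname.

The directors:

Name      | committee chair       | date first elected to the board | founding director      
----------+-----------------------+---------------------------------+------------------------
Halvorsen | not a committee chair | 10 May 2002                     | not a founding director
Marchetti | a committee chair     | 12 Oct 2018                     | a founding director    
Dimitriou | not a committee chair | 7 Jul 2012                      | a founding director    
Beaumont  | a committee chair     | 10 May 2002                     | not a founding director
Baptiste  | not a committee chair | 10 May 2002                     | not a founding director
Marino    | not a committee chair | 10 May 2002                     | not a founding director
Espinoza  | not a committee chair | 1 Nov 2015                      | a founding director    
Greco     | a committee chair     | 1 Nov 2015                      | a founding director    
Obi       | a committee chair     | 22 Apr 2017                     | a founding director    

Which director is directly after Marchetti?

Obi

By the first rule: Marchetti, Obi, Espinoza, Greco and Dimitriou (each a founding director); then Baptiste, Beaumont, Halvorsen and Marino (each not a founding director).
Among Marchetti, Obi, Espinoza, Greco and Dimitriou, by date first elected to the board (later first): Marchetti (12 Oct 2018) before Obi (22 Apr 2017) before Espinoza and Greco (1 Nov 2015) before Dimitriou (7 Jul 2012).
Among Espinoza and Greco, alphabetically by surname: Espinoza before Greco.
Baptiste, Beaumont, Halvorsen and Marino all have date first elected to the board 10 May 2002, so the next rule applies.
Among Baptiste, Beaumont, Halvorsen and Marino, alphabetically by surname: Baptiste before Beaumont before Halvorsen before Marino.
Order: Marchetti, Obi, Espinoza, Greco, Dimitriou, Baptiste, Beaumont, Halvorsen, Marino.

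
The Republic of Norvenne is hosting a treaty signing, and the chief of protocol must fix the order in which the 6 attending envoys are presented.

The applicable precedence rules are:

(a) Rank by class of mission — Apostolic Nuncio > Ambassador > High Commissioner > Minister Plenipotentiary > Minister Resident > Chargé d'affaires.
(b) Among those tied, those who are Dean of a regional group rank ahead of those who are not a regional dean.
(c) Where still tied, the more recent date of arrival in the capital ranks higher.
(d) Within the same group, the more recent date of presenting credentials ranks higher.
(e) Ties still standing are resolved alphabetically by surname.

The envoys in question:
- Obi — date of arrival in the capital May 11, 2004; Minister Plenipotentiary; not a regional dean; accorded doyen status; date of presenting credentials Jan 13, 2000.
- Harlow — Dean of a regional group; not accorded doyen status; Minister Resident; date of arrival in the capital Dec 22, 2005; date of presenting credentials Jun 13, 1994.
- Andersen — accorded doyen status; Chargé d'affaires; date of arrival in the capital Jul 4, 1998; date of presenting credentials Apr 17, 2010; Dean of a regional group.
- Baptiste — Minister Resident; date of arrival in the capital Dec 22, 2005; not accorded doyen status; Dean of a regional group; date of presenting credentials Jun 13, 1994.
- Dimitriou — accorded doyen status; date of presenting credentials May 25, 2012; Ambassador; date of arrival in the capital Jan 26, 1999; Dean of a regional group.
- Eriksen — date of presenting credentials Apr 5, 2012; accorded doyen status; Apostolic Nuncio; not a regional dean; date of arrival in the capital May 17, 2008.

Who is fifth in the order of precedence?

By class of mission: Eriksen (Apostolic Nuncio); then Dimitriou (Ambassador); then Obi (Minister Plenipotentiary); then Baptiste and Harlow (Minister Resident); then Andersen (Chargé d'affaires).
Baptiste and Harlow are each Dean of a regional group, so the next rule applies.
Baptiste and Harlow both have date of arrival in the capital Dec 22, 2005, so the next rule applies.
Baptiste and Harlow both have date of presenting credentials Jun 13, 1994, so the next rule applies.
Among Baptiste and Harlow, alphabetically by surname: Baptiste before Harlow.
Order: Eriksen, Dimitriou, Obi, Baptiste, Harlow, Andersen.

Harlow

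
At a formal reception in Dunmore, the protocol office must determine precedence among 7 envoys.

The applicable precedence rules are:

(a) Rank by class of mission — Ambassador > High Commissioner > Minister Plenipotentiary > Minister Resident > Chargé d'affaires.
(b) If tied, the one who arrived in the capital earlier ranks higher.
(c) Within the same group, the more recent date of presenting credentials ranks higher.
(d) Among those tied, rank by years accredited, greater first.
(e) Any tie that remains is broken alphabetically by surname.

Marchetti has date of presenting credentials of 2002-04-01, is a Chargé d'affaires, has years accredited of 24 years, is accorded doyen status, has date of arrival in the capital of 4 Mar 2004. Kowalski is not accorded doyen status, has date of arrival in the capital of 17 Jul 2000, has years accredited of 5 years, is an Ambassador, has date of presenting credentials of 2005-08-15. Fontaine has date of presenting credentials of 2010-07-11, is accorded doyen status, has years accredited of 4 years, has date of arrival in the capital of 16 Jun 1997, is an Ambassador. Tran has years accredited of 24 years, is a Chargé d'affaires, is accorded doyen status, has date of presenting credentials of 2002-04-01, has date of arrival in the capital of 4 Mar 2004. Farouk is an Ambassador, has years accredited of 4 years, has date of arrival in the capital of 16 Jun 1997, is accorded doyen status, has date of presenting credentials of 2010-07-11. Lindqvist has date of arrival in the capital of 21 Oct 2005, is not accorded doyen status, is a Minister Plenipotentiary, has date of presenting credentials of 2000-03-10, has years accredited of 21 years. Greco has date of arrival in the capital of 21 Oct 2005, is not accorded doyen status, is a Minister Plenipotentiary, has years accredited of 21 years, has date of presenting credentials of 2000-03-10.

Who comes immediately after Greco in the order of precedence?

Lindqvist

By class of mission: Farouk, Fontaine and Kowalski (Ambassador); then Greco and Lindqvist (Minister Plenipotentiary); then Marchetti and Tran (Chargé d'affaires).
Among Farouk, Fontaine and Kowalski, by date of arrival in the capital (earlier first): Farouk and Fontaine (16 Jun 1997) before Kowalski (17 Jul 2000).
Farouk and Fontaine both have date of presenting credentials 2010-07-11, so the next rule applies.
Farouk and Fontaine both have years accredited 4 years, so the next rule applies.
Among Farouk and Fontaine, alphabetically by surname: Farouk before Fontaine.
Greco and Lindqvist both have date of arrival in the capital 21 Oct 2005, so the next rule applies.
Greco and Lindqvist both have date of presenting credentials 2000-03-10, so the next rule applies.
Greco and Lindqvist both have years accredited 21 years, so the next rule applies.
Among Greco and Lindqvist, alphabetically by surname: Greco before Lindqvist.
Marchetti and Tran both have date of arrival in the capital 4 Mar 2004, so the next rule applies.
Marchetti and Tran both have date of presenting credentials 2002-04-01, so the next rule applies.
Marchetti and Tran both have years accredited 24 years, so the next rule applies.
Among Marchetti and Tran, alphabetically by surname: Marchetti before Tran.
Order: Farouk, Fontaine, Kowalski, Greco, Lindqvist, Marchetti, Tran.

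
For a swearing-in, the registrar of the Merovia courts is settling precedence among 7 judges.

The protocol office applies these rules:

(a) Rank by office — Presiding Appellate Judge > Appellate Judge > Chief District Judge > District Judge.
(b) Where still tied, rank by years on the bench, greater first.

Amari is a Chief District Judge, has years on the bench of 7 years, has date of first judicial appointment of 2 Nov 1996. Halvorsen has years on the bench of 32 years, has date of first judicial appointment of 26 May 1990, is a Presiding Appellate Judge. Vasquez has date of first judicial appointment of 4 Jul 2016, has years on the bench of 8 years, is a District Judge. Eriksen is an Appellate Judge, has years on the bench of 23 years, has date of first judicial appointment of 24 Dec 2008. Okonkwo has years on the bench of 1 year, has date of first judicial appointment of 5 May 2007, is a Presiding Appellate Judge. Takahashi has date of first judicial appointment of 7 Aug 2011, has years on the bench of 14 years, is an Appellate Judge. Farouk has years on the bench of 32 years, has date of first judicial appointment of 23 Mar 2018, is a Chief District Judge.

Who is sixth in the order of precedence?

Amari

By office: Halvorsen and Okonkwo (Presiding Appellate Judge); then Eriksen and Takahashi (Appellate Judge); then Farouk and Amari (Chief District Judge); then Vasquez (District Judge).
Among Halvorsen and Okonkwo, by years on the bench (higher first): Halvorsen (32 years) before Okonkwo (1 year).
Among Eriksen and Takahashi, by years on the bench (higher first): Eriksen (23 years) before Takahashi (14 years).
Among Farouk and Amari, by years on the bench (higher first): Farouk (32 years) before Amari (7 years).
Order: Halvorsen, Okonkwo, Eriksen, Takahashi, Farouk, Amari, Vasquez.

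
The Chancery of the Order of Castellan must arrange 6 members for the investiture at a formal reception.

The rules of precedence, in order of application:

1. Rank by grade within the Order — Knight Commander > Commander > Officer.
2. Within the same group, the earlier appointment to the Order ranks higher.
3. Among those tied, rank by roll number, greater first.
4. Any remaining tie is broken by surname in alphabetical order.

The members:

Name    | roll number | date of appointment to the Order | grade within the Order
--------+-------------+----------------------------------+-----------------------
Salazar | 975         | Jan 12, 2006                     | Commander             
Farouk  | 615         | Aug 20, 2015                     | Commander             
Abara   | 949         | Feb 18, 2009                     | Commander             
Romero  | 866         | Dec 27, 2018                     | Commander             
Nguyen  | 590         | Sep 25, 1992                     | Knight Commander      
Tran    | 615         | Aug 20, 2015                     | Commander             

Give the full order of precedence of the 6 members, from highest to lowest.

Nguyen, Salazar, Abara, Farouk, Tran, Romero

By grade within the Order: Nguyen (Knight Commander); then Salazar, Abara, Farouk, Tran and Romero (Commander).
Among Salazar, Abara, Farouk, Tran and Romero, by date of appointment to the Order (earlier first): Salazar (Jan 12, 2006) before Abara (Feb 18, 2009) before Farouk and Tran (Aug 20, 2015) before Romero (Dec 27, 2018).
Farouk and Tran both have roll number 615, so the next rule applies.
Among Farouk and Tran, alphabetically by surname: Farouk before Tran.
Full order: Nguyen, Salazar, Abara, Farouk, Tran, Romero.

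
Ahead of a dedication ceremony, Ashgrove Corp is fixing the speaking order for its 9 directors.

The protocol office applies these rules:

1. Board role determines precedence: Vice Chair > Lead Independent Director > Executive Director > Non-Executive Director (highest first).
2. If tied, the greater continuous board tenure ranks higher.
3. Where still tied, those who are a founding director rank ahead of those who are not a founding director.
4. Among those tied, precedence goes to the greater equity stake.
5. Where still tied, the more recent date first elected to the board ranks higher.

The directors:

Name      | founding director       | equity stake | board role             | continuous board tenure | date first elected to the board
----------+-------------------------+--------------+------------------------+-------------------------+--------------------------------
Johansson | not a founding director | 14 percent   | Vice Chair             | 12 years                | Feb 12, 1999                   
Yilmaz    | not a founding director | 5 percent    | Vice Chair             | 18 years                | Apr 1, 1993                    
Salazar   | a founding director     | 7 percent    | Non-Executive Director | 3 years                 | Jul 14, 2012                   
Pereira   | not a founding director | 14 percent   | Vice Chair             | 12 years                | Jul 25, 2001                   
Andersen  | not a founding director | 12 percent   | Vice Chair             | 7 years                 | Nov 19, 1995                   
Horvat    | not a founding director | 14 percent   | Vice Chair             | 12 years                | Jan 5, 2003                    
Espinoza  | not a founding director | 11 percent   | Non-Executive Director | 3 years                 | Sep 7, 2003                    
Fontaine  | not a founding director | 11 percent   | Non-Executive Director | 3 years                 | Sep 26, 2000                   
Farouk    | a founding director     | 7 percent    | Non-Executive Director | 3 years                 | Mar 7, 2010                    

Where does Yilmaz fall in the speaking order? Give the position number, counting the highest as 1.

1

By board role: Yilmaz, Horvat, Pereira, Johansson and Andersen (Vice Chair); then Salazar, Farouk, Espinoza and Fontaine (Non-Executive Director).
Among Yilmaz, Horvat, Pereira, Johansson and Andersen, by continuous board tenure (higher first): Yilmaz (18 years) before Horvat, Pereira and Johansson (12 years) before Andersen (7 years).
Horvat, Pereira and Johansson are each not a founding director, so the next rule applies.
Horvat, Pereira and Johansson all have equity stake 14 percent, so the next rule applies.
Among Horvat, Pereira and Johansson, by date first elected to the board (later first): Horvat (Jan 5, 2003) before Pereira (Jul 25, 2001) before Johansson (Feb 12, 1999).
Salazar, Farouk, Espinoza and Fontaine all have continuous board tenure 3 years, so the next rule applies.
Among Salazar, Farouk, Espinoza and Fontaine, a founding director before not a founding director: Salazar and Farouk (a founding director) before Espinoza and Fontaine (not a founding director).
Salazar and Farouk both have equity stake 7 percent, so the next rule applies.
Among Salazar and Farouk, by date first elected to the board (later first): Salazar (Jul 14, 2012) before Farouk (Mar 7, 2010).
Espinoza and Fontaine both have equity stake 11 percent, so the next rule applies.
Among Espinoza and Fontaine, by date first elected to the board (later first): Espinoza (Sep 7, 2003) before Fontaine (Sep 26, 2000).
Order: Yilmaz, Horvat, Pereira, Johansson, Andersen, Salazar, Farouk, Espinoza, Fontaine. So position 1.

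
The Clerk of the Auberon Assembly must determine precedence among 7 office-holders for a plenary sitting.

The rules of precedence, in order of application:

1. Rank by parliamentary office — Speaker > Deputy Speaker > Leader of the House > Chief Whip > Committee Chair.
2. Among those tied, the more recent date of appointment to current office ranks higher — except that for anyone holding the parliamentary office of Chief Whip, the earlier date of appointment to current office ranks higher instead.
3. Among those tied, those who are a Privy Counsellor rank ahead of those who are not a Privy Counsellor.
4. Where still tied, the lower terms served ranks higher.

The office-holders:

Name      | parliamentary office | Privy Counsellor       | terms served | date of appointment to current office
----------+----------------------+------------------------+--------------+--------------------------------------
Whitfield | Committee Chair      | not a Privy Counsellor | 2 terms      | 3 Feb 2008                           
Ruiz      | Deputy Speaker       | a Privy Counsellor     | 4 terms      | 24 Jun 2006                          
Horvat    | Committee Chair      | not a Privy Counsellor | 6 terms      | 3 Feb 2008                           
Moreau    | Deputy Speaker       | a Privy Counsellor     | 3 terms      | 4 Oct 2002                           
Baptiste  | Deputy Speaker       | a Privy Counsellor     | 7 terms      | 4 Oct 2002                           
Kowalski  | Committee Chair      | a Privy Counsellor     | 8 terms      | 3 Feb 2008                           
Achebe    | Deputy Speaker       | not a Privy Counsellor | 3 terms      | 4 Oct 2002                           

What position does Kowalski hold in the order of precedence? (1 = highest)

By parliamentary office: Ruiz, Moreau, Baptiste and Achebe (Deputy Speaker); then Kowalski, Whitfield and Horvat (Committee Chair).
Among Ruiz, Moreau, Baptiste and Achebe, by date of appointment to current office (later first): Ruiz (24 Jun 2006) before Moreau, Baptiste and Achebe (4 Oct 2002).
Among Moreau, Baptiste and Achebe, a Privy Counsellor before not a Privy Counsellor: Moreau and Baptiste (a Privy Counsellor) before Achebe (not a Privy Counsellor).
Among Moreau and Baptiste, by terms served (lower first): Moreau (3 terms) before Baptiste (7 terms).
Kowalski, Whitfield and Horvat all have date of appointment to current office 3 Feb 2008, so the next rule applies.
Among Kowalski, Whitfield and Horvat, a Privy Counsellor before not a Privy Counsellor: Kowalski (a Privy Counsellor) before Whitfield and Horvat (not a Privy Counsellor).
Among Whitfield and Horvat, by terms served (lower first): Whitfield (2 terms) before Horvat (6 terms).
Order: Ruiz, Moreau, Baptiste, Achebe, Kowalski, Whitfield, Horvat. So position 5.

5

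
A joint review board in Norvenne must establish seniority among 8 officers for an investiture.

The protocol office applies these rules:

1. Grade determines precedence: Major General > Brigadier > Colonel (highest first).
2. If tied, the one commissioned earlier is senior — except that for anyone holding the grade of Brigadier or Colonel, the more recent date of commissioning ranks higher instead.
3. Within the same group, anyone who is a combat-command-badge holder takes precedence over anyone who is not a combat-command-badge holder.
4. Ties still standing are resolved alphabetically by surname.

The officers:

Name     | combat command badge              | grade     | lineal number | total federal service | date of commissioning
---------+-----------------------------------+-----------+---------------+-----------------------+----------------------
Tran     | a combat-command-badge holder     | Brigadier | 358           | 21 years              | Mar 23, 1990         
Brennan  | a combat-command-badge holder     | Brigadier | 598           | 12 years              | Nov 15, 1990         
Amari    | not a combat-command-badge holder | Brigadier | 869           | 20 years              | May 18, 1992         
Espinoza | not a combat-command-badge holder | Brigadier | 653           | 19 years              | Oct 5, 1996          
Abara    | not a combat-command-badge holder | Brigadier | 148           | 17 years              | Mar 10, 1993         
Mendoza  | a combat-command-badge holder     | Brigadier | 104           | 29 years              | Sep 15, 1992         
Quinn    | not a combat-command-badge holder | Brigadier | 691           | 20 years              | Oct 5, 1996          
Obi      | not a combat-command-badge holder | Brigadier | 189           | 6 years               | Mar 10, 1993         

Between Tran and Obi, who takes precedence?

By grade: Espinoza, Quinn, Abara, Obi, Mendoza, Amari, Brennan and Tran (Brigadier).
Among Espinoza, Quinn, Abara, Obi, Mendoza, Amari, Brennan and Tran, by date of commissioning (later first) (reversed rule for this group): Espinoza and Quinn (Oct 5, 1996) before Abara and Obi (Mar 10, 1993) before Mendoza (Sep 15, 1992) before Amari (May 18, 1992) before Brennan (Nov 15, 1990) before Tran (Mar 23, 1990).
Espinoza and Quinn are each not a combat-command-badge holder, so the next rule applies.
Among Espinoza and Quinn, alphabetically by surname: Espinoza before Quinn.
Abara and Obi are each not a combat-command-badge holder, so the next rule applies.
Among Abara and Obi, alphabetically by surname: Abara before Obi.
So Obi takes precedence.

Obi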